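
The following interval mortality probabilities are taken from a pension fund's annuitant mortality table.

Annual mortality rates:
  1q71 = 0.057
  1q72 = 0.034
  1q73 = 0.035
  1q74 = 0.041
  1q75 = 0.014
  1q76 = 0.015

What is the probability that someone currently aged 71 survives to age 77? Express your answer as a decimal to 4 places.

Survival from 71 to 77 is the product of surviving each interval: (1 − 0.057) × (1 − 0.034) × (1 − 0.035) × (1 − 0.041) × (1 − 0.014) × (1 − 0.015).
= 0.943 × 0.966 × 0.965 × 0.959 × 0.986 × 0.985 = 0.818744.

0.8187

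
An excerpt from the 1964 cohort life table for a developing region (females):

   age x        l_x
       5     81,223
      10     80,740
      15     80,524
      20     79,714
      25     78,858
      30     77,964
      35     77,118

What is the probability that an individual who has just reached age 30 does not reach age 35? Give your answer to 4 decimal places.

P(die before 35 | alive at 30) = 1 − l_35/l_30 = 1 − 77,118/77,964 = (846)/77,964 = 0.010851.

0.0109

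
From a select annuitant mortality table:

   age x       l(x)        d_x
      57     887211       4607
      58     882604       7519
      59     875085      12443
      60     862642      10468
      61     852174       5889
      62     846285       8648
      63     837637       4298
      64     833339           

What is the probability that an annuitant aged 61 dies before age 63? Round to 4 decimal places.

0.0171

P(die before 63 | alive at 61) = 1 − l(63)/l(61) = 1 − 837637/852174 = (14537)/852174 = 0.017059.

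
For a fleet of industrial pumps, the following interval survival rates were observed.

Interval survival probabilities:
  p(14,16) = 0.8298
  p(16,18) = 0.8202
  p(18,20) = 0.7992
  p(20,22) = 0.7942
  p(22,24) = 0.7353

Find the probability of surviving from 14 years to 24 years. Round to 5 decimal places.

0.31765

Chaining the interval survival probabilities: 0.8298 × 0.8202 × 0.7992 × 0.7942 × 0.7353.
= 0.317646.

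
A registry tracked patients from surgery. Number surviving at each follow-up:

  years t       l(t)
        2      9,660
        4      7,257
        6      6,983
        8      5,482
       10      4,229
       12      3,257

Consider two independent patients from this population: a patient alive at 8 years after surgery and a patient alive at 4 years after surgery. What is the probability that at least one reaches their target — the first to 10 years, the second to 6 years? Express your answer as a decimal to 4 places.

p₁ = l(10)/l(8) = 4,229/5,482 = 0.771434; p₂ = l(6)/l(4) = 6,983/7,257 = 0.962243.
P(at least one) = 1 − (1−p₁)(1−p₂) = 1 − 0.228566 × 0.037757 = 0.991370.

0.9914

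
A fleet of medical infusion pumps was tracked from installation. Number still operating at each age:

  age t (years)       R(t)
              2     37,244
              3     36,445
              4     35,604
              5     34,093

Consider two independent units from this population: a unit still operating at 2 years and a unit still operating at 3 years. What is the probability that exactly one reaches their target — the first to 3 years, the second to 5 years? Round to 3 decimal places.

p₁ = R(3)/R(2) = 36,445/37,244 = 0.978547; p₂ = R(5)/R(3) = 34,093/36,445 = 0.935464.
P(exactly one) = p₁(1−p₂) + (1−p₁)p₂ = 0.063152 + 0.020069 = 0.083220.

0.083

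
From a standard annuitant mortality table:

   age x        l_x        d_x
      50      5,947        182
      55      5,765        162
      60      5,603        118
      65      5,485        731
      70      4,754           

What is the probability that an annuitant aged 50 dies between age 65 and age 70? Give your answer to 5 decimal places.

We want 15|5q50 = (l_65 − l_70)/l_50.
This is the probability of reaching 65 but not 70, conditional on being alive at 50: (l_65 − l_70) / l_50.
= (5,485 − 4,754) / 5,947 = 731 / 5,947 = 0.122919.

0.12292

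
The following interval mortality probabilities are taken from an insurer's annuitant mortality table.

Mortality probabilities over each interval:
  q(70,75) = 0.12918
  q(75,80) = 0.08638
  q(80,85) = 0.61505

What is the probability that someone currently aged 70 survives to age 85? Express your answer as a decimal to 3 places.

0.306

P(survive 70→85) = (1 − 0.12918) × (1 − 0.08638) × (1 − 0.61505).
= 0.87082 × 0.91362 × 0.38495 = 0.306266.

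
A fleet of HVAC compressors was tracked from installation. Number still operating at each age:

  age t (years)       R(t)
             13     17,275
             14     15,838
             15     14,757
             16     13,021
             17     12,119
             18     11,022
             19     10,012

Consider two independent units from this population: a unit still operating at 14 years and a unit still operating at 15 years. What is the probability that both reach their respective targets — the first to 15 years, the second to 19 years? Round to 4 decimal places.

0.6322

p₁ = R(15)/R(14) = 14,757/15,838 = 0.931746; p₂ = R(19)/R(15) = 10,012/14,757 = 0.678458.
P(both) = p₁ × p₂ = 0.931746 × 0.678458 = 0.632151.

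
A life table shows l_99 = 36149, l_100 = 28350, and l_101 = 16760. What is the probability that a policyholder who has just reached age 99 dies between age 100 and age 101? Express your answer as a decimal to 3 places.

0.321

This is the probability of reaching 100 but not 101, conditional on being alive at 99: (l_100 − l_101) / l_99.
= (28350 − 16760) / 36149 = 11590 / 36149 = 0.320617.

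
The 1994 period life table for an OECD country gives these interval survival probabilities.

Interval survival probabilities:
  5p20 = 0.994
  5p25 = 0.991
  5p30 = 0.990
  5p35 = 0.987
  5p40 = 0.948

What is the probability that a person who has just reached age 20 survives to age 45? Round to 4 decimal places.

The overall survival probability is 0.994 × 0.991 × 0.990 × 0.987 × 0.948.
= 0.912474.

0.9125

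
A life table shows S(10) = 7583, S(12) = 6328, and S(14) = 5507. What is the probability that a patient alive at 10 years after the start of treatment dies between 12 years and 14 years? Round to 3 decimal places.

This is the probability of reaching 12 but not 14, conditional on being alive at 10: (S(12) − S(14)) / S(10).
= (6328 − 5507) / 7583 = 821 / 7583 = 0.108268.

0.108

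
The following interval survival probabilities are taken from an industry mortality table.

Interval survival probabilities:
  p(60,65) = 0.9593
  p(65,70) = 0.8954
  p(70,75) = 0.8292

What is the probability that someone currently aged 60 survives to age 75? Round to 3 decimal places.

Chaining the interval survival probabilities: 0.9593 × 0.8954 × 0.8292.
= 0.712247.

0.712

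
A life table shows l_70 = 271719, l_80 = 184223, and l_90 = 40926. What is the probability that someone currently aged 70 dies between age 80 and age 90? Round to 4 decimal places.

We want 10|10q70 = (l_80 − l_90)/l_70.
This is the probability of reaching 80 but not 90, conditional on being alive at 70: (l_80 − l_90) / l_70.
= (184223 − 40926) / 271719 = 143297 / 271719 = 0.527372.

0.5274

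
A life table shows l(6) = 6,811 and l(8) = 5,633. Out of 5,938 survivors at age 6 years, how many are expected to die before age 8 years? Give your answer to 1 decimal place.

The relevant probability is 1 − 5,633/6,811 = 0.172956.
Expected number = 5,938 × 0.172956 = 1027.0.

1027.0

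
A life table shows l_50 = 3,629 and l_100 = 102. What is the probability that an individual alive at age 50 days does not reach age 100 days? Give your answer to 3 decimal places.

P(die before 100 | alive at 50) = 1 − l_100/l_50 = 1 − 102/3,629 = (3,527)/3,629 = 0.971893.

0.972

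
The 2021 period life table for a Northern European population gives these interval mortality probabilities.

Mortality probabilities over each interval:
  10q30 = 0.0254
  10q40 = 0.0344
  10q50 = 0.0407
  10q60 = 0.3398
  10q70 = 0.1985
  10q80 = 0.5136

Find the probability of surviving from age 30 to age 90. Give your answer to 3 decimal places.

60p30 = (1 − 0.0254) × (1 − 0.0344) × (1 − 0.0407) × (1 − 0.3398) × (1 − 0.1985) × (1 − 0.5136).
= 0.9746 × 0.9656 × 0.9593 × 0.6602 × 0.8015 × 0.4864 = 0.232354.

0.232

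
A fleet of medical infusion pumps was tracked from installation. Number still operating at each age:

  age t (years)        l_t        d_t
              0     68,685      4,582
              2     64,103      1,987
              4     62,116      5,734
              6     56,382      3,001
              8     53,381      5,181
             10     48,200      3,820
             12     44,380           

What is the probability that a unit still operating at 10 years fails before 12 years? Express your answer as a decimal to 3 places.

0.079

P(fail before 12 | operational at 10) = 1 − l_12/l_10 = 1 − 44,380/48,200 = (3,820)/48,200 = 0.079253.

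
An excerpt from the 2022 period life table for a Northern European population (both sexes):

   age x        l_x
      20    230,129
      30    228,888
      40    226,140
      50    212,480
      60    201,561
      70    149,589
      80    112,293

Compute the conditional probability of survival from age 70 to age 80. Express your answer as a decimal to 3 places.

0.751

We want 10p70 = l_80/l_70.
The conditional survival probability is l_80/l_70 = 112,293/149,589 = 0.750677.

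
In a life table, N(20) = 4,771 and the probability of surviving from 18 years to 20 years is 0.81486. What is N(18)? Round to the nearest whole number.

N(18) = N(20) / p = 4,771 / 0.81486 = 5855.

5855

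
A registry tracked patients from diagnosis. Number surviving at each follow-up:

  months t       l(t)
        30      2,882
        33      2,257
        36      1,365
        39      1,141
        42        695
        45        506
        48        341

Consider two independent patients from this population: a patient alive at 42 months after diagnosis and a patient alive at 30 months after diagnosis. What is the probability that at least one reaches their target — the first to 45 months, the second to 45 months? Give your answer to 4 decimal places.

0.7758

p₁ = l(45)/l(42) = 506/695 = 0.728058; p₂ = l(45)/l(30) = 506/2,882 = 0.175573.
P(at least one) = 1 − (1−p₁)(1−p₂) = 1 − 0.271942 × 0.824427 = 0.775804.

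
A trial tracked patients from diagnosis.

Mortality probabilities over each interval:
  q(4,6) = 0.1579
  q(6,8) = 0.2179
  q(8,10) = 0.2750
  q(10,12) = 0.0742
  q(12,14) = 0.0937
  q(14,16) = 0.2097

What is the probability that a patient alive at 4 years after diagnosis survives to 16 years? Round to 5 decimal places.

P(survive 4→16) = (1 − 0.1579) × (1 − 0.2179) × (1 − 0.2750) × (1 − 0.0742) × (1 − 0.0937) × (1 − 0.2097).
= 0.8421 × 0.7821 × 0.7250 × 0.9258 × 0.9063 × 0.7903 = 0.316625.

0.31662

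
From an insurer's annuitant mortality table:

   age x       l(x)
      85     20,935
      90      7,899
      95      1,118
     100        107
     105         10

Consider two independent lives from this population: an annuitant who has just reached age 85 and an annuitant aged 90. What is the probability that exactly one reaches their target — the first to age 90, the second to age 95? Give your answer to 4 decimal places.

0.4120

p₁ = l(90)/l(85) = 7,899/20,935 = 0.377311; p₂ = l(95)/l(90) = 1,118/7,899 = 0.141537.
P(exactly one) = p₁(1−p₂) + (1−p₁)p₂ = 0.323908 + 0.088134 = 0.412041.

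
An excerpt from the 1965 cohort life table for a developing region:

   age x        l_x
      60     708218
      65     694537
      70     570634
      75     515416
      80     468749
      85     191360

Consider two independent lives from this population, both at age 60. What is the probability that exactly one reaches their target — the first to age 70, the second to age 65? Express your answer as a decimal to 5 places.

0.20608

p₁ = l_70/l_60 = 570634/708218 = 0.805732; p₂ = l_65/l_60 = 694537/708218 = 0.980683.
P(exactly one) = p₁(1−p₂) + (1−p₁)p₂ = 0.015564 + 0.190515 = 0.206080.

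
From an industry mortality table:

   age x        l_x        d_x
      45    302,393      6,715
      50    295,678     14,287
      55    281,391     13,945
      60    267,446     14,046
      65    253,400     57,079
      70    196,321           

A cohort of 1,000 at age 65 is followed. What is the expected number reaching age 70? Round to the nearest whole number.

775

The relevant probability is 196,321/253,400 = 0.774747.
Expected number = 1,000 × 0.774747 = 775.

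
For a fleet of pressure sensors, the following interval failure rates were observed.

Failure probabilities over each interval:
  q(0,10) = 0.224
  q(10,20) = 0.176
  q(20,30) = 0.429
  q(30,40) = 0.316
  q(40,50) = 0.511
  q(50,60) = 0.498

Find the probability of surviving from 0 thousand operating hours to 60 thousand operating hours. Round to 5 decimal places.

0.06130

P(survive 0→60) = (1 − 0.224) × (1 − 0.176) × (1 − 0.429) × (1 − 0.316) × (1 − 0.511) × (1 − 0.498).
= 0.776 × 0.824 × 0.571 × 0.684 × 0.489 × 0.502 = 0.061305.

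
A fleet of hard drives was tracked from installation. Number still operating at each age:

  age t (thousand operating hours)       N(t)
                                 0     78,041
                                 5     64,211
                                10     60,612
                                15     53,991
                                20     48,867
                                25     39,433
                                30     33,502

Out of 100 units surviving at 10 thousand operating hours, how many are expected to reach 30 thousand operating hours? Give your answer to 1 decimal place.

The relevant probability is 33,502/60,612 = 0.552729.
Expected number = 100 × 0.552729 = 55.3.

55.3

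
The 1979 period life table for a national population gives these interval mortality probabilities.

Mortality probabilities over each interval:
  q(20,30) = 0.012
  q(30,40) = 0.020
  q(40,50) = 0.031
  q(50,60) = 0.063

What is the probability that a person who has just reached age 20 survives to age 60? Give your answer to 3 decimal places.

Survival from 20 to 60 is the product of surviving each interval: (1 − 0.012) × (1 − 0.020) × (1 − 0.031) × (1 − 0.063).
= 0.988 × 0.980 × 0.969 × 0.937 = 0.879116.

0.879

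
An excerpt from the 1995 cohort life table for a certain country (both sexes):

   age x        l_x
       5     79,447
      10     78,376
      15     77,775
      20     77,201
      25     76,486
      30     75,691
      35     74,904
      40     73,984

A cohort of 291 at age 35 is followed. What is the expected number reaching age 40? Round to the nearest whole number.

The relevant probability is 73,984/74,904 = 0.987718.
Expected number = 291 × 0.987718 = 287.

287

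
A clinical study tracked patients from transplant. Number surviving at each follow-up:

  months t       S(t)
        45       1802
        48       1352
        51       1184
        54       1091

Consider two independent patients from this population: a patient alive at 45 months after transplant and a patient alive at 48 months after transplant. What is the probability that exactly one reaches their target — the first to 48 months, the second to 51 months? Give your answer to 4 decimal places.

p₁ = S(48)/S(45) = 1352/1802 = 0.750277; p₂ = S(51)/S(48) = 1184/1352 = 0.875740.
P(exactly one) = p₁(1−p₂) + (1−p₁)p₂ = 0.093229 + 0.218692 = 0.311922.

0.3119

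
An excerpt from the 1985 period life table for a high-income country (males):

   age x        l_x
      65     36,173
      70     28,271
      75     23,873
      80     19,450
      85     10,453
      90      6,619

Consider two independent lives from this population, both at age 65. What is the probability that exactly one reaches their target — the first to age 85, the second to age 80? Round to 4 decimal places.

p₁ = l_85/l_65 = 10,453/36,173 = 0.288972; p₂ = l_80/l_65 = 19,450/36,173 = 0.537694.
P(exactly one) = p₁(1−p₂) + (1−p₁)p₂ = 0.133593 + 0.382315 = 0.515909.

0.5159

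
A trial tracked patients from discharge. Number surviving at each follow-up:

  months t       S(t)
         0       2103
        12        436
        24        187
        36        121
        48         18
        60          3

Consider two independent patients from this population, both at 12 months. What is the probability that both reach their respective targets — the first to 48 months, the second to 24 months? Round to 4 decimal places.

0.0177

p₁ = S(48)/S(12) = 18/436 = 0.041284; p₂ = S(24)/S(12) = 187/436 = 0.428899.
P(both) = p₁ × p₂ = 0.041284 × 0.428899 = 0.017707.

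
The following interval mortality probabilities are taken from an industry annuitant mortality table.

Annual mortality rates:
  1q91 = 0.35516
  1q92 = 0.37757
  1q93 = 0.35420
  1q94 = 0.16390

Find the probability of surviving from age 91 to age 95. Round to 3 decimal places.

4p91 = (1 − 0.35516) × (1 − 0.37757) × (1 − 0.35420) × (1 − 0.16390).
= 0.64484 × 0.62243 × 0.64580 × 0.83610 = 0.216720.

0.217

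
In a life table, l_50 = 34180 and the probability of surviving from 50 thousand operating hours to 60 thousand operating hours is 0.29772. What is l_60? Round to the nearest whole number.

10176

l_60 = l_50 × p = 34180 × 0.29772 = 10176.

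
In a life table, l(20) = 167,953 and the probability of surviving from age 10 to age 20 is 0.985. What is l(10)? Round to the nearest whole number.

l(10) = l(20) / p = 167,953 / 0.985 = 170511.

170511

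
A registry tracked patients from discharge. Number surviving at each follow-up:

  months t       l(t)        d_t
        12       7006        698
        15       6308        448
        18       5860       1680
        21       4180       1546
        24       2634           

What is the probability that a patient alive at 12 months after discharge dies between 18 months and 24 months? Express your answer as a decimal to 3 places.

0.460

This is the probability of reaching 18 but not 24, conditional on being alive at 12: (l(18) − l(24)) / l(12).
= (5860 − 2634) / 7006 = 3226 / 7006 = 0.460462.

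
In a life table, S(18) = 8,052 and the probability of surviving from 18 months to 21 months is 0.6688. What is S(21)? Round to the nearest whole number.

5385

S(21) = S(18) × p = 8,052 × 0.6688 = 5385.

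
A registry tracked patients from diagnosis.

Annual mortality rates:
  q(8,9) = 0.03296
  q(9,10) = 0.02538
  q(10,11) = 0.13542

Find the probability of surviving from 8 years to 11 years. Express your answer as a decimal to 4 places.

0.8149

Chaining the interval survival probabilities: (1 − 0.03296) × (1 − 0.02538) × (1 − 0.13542).
= 0.96704 × 0.97462 × 0.86458 = 0.814864.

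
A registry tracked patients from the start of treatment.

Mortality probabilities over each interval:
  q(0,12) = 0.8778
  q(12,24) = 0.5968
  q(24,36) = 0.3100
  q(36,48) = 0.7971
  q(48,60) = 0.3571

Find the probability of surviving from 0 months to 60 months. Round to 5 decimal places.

0.00443

Survival from 0 to 60 is the product of surviving each interval: (1 − 0.8778) × (1 − 0.5968) × (1 − 0.3100) × (1 − 0.7971) × (1 − 0.3571).
= 0.1222 × 0.4032 × 0.6900 × 0.2029 × 0.6429 = 0.004435.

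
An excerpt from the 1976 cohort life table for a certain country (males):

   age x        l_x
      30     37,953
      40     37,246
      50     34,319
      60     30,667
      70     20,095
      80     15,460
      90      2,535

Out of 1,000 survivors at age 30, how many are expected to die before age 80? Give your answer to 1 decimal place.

The relevant probability is 1 − 15,460/37,953 = 0.592654.
Expected number = 1,000 × 0.592654 = 592.7.

592.7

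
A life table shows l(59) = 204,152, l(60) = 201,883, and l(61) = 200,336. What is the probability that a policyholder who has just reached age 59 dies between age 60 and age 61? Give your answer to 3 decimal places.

0.008

This is the probability of reaching 60 but not 61, conditional on being alive at 59: (l(60) − l(61)) / l(59).
= (201,883 − 200,336) / 204,152 = 1,547 / 204,152 = 0.007578.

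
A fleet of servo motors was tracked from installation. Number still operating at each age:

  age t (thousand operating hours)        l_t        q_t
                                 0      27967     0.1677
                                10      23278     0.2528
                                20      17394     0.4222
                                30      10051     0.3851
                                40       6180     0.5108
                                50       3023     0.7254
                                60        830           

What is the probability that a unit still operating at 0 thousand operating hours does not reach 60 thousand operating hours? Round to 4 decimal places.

P(fail before 60 | operational at 0) = 1 − l_60/l_0 = 1 − 830/27967 = (27137)/27967 = 0.970322.

0.9703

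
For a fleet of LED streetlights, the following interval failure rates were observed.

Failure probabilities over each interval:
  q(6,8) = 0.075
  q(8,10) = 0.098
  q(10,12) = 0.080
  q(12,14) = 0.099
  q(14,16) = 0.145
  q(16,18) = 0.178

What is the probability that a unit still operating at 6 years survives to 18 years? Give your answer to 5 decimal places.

P(survive 6→18) = (1 − 0.075) × (1 − 0.098) × (1 − 0.080) × (1 − 0.099) × (1 − 0.145) × (1 − 0.178).
= 0.925 × 0.902 × 0.920 × 0.901 × 0.855 × 0.822 = 0.486070.

0.48607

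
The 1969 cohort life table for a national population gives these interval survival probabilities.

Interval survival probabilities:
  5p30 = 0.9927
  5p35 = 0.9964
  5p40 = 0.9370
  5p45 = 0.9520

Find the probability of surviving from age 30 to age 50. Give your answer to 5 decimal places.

20p30 = 0.9927 × 0.9964 × 0.9370 × 0.9520.
= 0.882324.

0.88232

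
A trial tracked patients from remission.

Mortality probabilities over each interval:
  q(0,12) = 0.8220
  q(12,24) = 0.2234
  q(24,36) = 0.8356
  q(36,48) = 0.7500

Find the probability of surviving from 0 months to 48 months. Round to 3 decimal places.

0.006

Survival from 0 to 48 is the product of surviving each interval: (1 − 0.8220) × (1 − 0.2234) × (1 − 0.8356) × (1 − 0.7500).
= 0.1780 × 0.7766 × 0.1644 × 0.2500 = 0.005681.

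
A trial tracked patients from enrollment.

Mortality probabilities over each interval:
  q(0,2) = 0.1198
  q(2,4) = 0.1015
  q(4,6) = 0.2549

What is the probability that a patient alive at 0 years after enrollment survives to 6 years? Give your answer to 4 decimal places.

0.5893

Chaining the interval survival probabilities: (1 − 0.1198) × (1 − 0.1015) × (1 − 0.2549).
= 0.8802 × 0.8985 × 0.7451 = 0.589270.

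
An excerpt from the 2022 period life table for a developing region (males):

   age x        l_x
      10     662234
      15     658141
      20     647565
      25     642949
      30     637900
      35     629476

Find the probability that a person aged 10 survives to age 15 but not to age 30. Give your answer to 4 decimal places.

0.0306

This is the probability of reaching 15 but not 30, conditional on being alive at 10: (l_15 − l_30) / l_10.
= (658141 − 637900) / 662234 = 20241 / 662234 = 0.030565.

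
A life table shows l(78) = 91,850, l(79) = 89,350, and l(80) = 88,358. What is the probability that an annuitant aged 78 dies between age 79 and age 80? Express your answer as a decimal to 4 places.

0.0108

This is the probability of reaching 79 but not 80, conditional on being alive at 78: (l(79) − l(80)) / l(78).
= (89,350 − 88,358) / 91,850 = 992 / 91,850 = 0.010800.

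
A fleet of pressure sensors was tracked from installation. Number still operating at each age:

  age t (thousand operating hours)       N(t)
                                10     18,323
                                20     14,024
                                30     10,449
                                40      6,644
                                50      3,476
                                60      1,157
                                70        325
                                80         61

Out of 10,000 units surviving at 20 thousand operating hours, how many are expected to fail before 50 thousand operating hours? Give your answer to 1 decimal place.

The relevant probability is 1 − 3,476/14,024 = 0.752139.
Expected number = 10,000 × 0.752139 = 7521.4.

7521.4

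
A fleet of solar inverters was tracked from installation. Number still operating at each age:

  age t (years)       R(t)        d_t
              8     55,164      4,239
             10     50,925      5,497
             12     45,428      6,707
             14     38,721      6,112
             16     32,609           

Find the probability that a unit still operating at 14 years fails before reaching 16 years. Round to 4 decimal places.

P(fail before 16 | operational at 14) = 1 − R(16)/R(14) = 1 − 32,609/38,721 = (6,112)/38,721 = 0.157847.

0.1578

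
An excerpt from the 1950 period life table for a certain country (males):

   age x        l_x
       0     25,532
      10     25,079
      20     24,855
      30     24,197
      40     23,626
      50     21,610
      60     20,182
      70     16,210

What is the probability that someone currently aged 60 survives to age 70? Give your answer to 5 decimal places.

0.80319

We want 10p60 = l_70/l_60.
The conditional survival probability is l_70/l_60 = 16,210/20,182 = 0.803191.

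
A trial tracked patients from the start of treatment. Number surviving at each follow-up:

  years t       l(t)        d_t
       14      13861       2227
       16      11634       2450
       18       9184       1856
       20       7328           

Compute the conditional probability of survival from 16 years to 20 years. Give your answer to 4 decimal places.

The conditional survival probability is l(20)/l(16) = 7328/11634 = 0.629878.

0.6299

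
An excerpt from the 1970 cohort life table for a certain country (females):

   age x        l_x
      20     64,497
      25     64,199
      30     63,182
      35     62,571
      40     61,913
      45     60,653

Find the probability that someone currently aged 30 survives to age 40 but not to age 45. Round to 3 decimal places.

0.020

This is the probability of reaching 40 but not 45, conditional on being alive at 30: (l_40 − l_45) / l_30.
= (61,913 − 60,653) / 63,182 = 1,260 / 63,182 = 0.019942.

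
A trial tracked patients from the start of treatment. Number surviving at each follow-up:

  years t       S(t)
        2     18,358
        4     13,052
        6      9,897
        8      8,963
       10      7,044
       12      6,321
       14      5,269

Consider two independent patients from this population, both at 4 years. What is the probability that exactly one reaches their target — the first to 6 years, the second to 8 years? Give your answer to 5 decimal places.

p₁ = S(6)/S(4) = 9,897/13,052 = 0.758275; p₂ = S(8)/S(4) = 8,963/13,052 = 0.686715.
P(exactly one) = p₁(1−p₂) + (1−p₁)p₂ = 0.237556 + 0.165996 = 0.403552.

0.40355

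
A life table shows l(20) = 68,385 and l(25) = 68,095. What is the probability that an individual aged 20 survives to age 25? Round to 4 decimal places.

0.9958

The conditional survival probability is l(25)/l(20) = 68,095/68,385 = 0.995759.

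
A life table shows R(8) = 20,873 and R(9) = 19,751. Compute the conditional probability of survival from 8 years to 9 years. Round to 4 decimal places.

The conditional survival probability is R(9)/R(8) = 19,751/20,873 = 0.946246.

0.9462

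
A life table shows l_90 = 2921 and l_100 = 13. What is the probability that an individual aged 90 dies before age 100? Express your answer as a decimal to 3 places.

0.996

P(die before 100 | alive at 90) = 1 − l_100/l_90 = 1 − 13/2921 = (2908)/2921 = 0.995549.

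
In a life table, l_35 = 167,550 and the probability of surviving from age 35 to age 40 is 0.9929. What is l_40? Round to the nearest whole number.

166360

l_40 = l_35 × p = 167,550 × 0.9929 = 166360.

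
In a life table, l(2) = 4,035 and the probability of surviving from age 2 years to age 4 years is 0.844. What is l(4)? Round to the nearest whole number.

3406

l(4) = l(2) × p = 4,035 × 0.844 = 3406.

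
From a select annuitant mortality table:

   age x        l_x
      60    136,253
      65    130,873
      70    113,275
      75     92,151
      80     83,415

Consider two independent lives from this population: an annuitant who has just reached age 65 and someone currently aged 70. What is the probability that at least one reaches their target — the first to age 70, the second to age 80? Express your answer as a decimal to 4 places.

p₁ = l_70/l_65 = 113,275/130,873 = 0.865534; p₂ = l_80/l_70 = 83,415/113,275 = 0.736394.
P(at least one) = 1 − (1−p₁)(1−p₂) = 1 − 0.134466 × 0.263606 = 0.964554.

0.9646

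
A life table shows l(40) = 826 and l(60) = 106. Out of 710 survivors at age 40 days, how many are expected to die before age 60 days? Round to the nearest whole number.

619

The relevant probability is 1 − 106/826 = 0.871671.
Expected number = 710 × 0.871671 = 619.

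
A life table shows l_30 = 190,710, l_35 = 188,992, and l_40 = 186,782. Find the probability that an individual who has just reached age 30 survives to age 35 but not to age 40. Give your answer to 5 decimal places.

We want 5|5q30 = (l_35 − l_40)/l_30.
This is the probability of reaching 35 but not 40, conditional on being alive at 30: (l_35 − l_40) / l_30.
= (188,992 − 186,782) / 190,710 = 2,210 / 190,710 = 0.011588.

0.01159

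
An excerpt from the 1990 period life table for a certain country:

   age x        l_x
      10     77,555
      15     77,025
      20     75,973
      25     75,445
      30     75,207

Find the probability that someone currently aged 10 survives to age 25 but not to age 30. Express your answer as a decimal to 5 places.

We want 15|5q10 = (l_25 − l_30)/l_10.
This is the probability of reaching 25 but not 30, conditional on being alive at 10: (l_25 − l_30) / l_10.
= (75,445 − 75,207) / 77,555 = 238 / 77,555 = 0.003069.

0.00307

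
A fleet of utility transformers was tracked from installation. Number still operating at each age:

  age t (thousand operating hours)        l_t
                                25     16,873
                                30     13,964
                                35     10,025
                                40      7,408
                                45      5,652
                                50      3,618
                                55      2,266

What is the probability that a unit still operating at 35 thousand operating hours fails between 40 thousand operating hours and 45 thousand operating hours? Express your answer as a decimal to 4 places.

0.1752

This is the probability of reaching 40 but not 45, conditional on being operational at 35: (l_40 − l_45) / l_35.
= (7,408 − 5,652) / 10,025 = 1,756 / 10,025 = 0.175162.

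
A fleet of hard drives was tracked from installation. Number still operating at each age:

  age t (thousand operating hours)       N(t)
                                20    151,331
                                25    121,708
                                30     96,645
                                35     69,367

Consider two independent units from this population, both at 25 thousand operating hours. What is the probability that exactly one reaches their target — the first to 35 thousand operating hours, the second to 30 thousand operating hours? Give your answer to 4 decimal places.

0.4589

p₁ = N(35)/N(25) = 69,367/121,708 = 0.569946; p₂ = N(30)/N(25) = 96,645/121,708 = 0.794073.
P(exactly one) = p₁(1−p₂) + (1−p₁)p₂ = 0.117367 + 0.341494 = 0.458862.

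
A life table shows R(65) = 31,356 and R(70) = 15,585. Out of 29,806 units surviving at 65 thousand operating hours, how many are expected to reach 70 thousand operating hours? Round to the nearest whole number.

14815

The relevant probability is 15,585/31,356 = 0.497034.
Expected number = 29,806 × 0.497034 = 14815.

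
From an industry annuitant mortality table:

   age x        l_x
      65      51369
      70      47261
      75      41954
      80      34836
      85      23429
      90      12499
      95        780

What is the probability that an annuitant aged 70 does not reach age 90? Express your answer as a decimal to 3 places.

P(die before 90 | alive at 70) = 1 − l_90/l_70 = 1 − 12499/47261 = (34762)/47261 = 0.735532.

0.736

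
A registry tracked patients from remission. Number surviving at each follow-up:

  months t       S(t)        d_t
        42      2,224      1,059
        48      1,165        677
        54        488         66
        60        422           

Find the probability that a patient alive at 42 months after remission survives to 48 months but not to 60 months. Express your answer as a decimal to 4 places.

This is the probability of reaching 48 but not 60, conditional on being alive at 42: (S(48) − S(60)) / S(42).
= (1,165 − 422) / 2,224 = 743 / 2,224 = 0.334083.

0.3341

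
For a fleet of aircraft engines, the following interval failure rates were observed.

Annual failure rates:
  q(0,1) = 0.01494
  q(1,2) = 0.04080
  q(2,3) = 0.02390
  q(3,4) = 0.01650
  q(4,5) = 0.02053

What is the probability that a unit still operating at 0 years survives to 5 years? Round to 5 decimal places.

Chaining the interval survival probabilities: (1 − 0.01494) × (1 − 0.04080) × (1 − 0.02390) × (1 − 0.01650) × (1 − 0.02053).
= 0.98506 × 0.95920 × 0.97610 × 0.98350 × 0.97947 = 0.888447.

0.88845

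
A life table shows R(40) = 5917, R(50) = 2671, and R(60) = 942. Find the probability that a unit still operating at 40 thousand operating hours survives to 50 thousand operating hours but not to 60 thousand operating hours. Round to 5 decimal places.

0.29221

This is the probability of reaching 50 but not 60, conditional on being operational at 40: (R(50) − R(60)) / R(40).
= (2671 − 942) / 5917 = 1729 / 5917 = 0.292209.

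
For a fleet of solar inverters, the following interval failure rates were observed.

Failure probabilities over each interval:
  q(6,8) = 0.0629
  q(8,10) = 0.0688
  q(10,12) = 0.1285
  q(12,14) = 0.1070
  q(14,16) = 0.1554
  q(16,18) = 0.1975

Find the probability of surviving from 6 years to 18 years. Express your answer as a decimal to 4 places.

P(survive 6→18) = (1 − 0.0629) × (1 − 0.0688) × (1 − 0.1285) × (1 − 0.1070) × (1 − 0.1554) × (1 − 0.1975).
= 0.9371 × 0.9312 × 0.8715 × 0.8930 × 0.8446 × 0.8025 = 0.460303.

0.4603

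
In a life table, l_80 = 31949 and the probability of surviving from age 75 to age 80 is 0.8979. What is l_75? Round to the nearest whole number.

l_75 = l_80 / p = 31949 / 0.8979 = 35582.

35582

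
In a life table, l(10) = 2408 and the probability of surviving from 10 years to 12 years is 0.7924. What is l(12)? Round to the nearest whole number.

l(12) = l(10) × p = 2408 × 0.7924 = 1908.

1908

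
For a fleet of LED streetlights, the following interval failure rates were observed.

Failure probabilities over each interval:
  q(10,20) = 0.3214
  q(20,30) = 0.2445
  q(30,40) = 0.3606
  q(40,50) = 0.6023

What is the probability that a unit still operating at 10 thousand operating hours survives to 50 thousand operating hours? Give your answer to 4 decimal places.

0.1304

The overall survival probability is (1 − 0.3214) × (1 − 0.2445) × (1 − 0.3606) × (1 − 0.6023).
= 0.6786 × 0.7555 × 0.6394 × 0.3977 = 0.130370.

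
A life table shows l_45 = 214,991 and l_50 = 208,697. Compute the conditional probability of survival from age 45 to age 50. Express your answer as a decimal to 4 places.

0.9707

We want 5p45 = l_50/l_45.
The conditional survival probability is l_50/l_45 = 208,697/214,991 = 0.970724.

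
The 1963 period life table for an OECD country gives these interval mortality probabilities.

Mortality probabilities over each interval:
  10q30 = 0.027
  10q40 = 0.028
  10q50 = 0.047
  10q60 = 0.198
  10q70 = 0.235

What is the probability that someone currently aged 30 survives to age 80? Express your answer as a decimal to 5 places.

50p30 = (1 − 0.027) × (1 − 0.028) × (1 − 0.047) × (1 − 0.198) × (1 − 0.235).
= 0.973 × 0.972 × 0.953 × 0.802 × 0.765 = 0.552978.

0.55298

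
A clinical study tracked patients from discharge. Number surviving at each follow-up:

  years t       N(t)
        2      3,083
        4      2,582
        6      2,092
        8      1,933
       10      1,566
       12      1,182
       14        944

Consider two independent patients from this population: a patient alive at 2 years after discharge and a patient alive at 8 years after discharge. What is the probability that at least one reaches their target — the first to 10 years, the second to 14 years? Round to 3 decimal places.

0.748

p₁ = N(10)/N(2) = 1,566/3,083 = 0.507947; p₂ = N(14)/N(8) = 944/1,933 = 0.488360.
P(at least one) = 1 − (1−p₁)(1−p₂) = 1 − 0.492053 × 0.511640 = 0.748246.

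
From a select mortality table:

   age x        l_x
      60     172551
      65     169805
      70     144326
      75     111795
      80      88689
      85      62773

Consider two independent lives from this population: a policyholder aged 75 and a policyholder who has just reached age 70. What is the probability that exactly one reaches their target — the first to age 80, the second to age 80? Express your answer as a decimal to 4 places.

p₁ = l_80/l_75 = 88689/111795 = 0.793318; p₂ = l_80/l_70 = 88689/144326 = 0.614505.
P(exactly one) = p₁(1−p₂) + (1−p₁)p₂ = 0.305820 + 0.127007 = 0.432827.

0.4328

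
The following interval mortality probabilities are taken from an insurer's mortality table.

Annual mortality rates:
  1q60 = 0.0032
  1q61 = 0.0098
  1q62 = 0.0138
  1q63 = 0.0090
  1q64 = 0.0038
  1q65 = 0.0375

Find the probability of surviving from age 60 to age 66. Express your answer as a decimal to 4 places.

Chaining the interval survival probabilities: (1 − 0.0032) × (1 − 0.0098) × (1 − 0.0138) × (1 − 0.0090) × (1 − 0.0038) × (1 − 0.0375).
= 0.9968 × 0.9902 × 0.9862 × 0.9910 × 0.9962 × 0.9625 = 0.924947.

0.9249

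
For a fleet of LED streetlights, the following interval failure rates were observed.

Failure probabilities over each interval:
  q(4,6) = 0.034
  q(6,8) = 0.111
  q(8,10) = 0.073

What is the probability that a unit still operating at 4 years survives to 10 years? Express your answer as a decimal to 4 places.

0.7961

Survival from 4 to 10 is the product of surviving each interval: (1 − 0.034) × (1 − 0.111) × (1 − 0.073).
= 0.966 × 0.889 × 0.927 = 0.796083.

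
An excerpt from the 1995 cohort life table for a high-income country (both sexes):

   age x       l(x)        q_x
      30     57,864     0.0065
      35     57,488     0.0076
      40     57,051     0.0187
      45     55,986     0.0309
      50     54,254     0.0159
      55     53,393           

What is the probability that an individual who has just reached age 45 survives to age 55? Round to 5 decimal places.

The conditional survival probability is l(55)/l(45) = 53,393/55,986 = 0.953685.

0.95368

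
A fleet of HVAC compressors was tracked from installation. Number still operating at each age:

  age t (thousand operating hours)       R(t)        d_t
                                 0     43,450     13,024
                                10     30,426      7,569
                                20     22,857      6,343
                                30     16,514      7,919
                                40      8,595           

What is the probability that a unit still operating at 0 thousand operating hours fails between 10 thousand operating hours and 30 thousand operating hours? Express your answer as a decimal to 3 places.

0.320

This is the probability of reaching 10 but not 30, conditional on being operational at 0: (R(10) − R(30)) / R(0).
= (30,426 − 16,514) / 43,450 = 13,912 / 43,450 = 0.320184.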